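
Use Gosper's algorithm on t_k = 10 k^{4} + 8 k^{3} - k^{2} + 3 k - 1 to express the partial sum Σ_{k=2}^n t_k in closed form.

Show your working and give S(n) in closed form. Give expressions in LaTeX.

S(n) = 2 n^{5} + 7 n^{4} + 7 n^{3} + 3 n^{2} - 19

t_(k+1)/t_k = (10*k**4 + 48*k**3 + 83*k**2 + 65*k + 19)/(10*k**4 + 8*k**3 - k**2 + 3*k - 1).
Normal form (A,B,C) = (1, 1, k**4 + 4*k**3/5 - k**2/10 + 3*k/10 - 1/10).
Set up (1)·f(k+1) − (1)·f(k) − (k**4 + 4*k**3/5 - k**2/10 + 3*k/10 - 1/10) = 0.
deg f ≤ 5 (via 0,0,4).
Solve for f: f(k) = k*(2*k**4 - 3*k**3 - k**2 + 4*k - 3)/10 (degree 5 ≤ 5).
Get s_k = R·t_k = k*(2*k**4 - 3*k**3 - k**2 + 4*k - 3) with R(k) = B(k−1)f(k)/C(k) = k*(2*k**4 - 3*k**3 - k**2 + 4*k - 3)/(10*k**4 + 8*k**3 - k**2 + 3*k - 1).
Verify: 10*k**4 + 8*k**3 - k**2 + 3*k - 1 matches t_k.
Evaluate: s_(n+1) = 2*n**5 + 7*n**4 + 7*n**3 + 3*n**2 - 1; subtract s_(2) = 18 ⇒ S(n) = 2*n**5 + 7*n**4 + 7*n**3 + 3*n**2 - 19.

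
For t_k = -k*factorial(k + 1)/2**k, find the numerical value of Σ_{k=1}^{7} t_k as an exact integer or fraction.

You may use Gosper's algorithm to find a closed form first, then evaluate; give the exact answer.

Σ = -2833

The ratio is (k + 1)*(k + 2)/(2*k).
Take A(k)=k/2 + 1, B(k)=1, C(k)=k.
Set up (k/2 + 1)·f(k+1) − (1)·f(k) − (k) = 0.
Bound: deg f ≤ 0.
Solving with deg f ≤ 0: f(k) = 2.
So s_k = (B(k−1)f/C)·t_k = (2/k)·t_k = -2**(1 - k)*factorial(k + 1).
Check: Δs_k = -k*factorial(k + 1)/2**k. ✓
Sum = s_(8) − s_(1); s_(8) = -2835, s_(1) = -2 ⇒ -2833.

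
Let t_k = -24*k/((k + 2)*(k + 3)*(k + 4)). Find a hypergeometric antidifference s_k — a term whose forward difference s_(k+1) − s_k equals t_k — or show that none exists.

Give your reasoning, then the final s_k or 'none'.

The ratio is (k + 1)*(k + 2)/(k*(k + 5)).
Take A(k)=k + 2, B(k)=k + 5, C(k)=k.
Key eq: (k + 2)·f(k+1) = (k + 4)·f(k) + (k).
From deg A=1, deg B=1, deg C=1: d=2.
Coefficient equations give f(k) = k*(k - 1)/6.
R(k) = B(k−1)·f(k)/C(k) = (k - 1)*(k + 4)/6; s_k = R·t_k = 4*k*(1 - k)/((k + 2)*(k + 3)).
Δs = -24*k/(k**3 + 9*k**2 + 26*k + 24), as required.

s_k = 4*k*(1 - k)/((k + 2)*(k + 3))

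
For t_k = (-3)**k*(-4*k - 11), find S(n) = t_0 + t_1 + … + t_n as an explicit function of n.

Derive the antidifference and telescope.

S(n) = -3*(-3)**n*n - 9*(-3)**n - 2

Compute t_(k+1)/t_k: get 3*(-4*k - 15)/(4*k + 11).
Take A(k)=-3, B(k)=1, C(k)=k + 11/4.
f must satisfy (-3)·f(k+1) − (1)·f(k) = k + 11/4.
Degrees (0,0,1) ⇒ d ≤ 1.
Solving with deg f ≤ 1: f(k) = -(k + 2)/4.
Certificate R = B(k−1)f/C = -(k + 2)/(4*k + 11) gives s_k = (-3)**k*(k + 2).
Δs = (-3)**k*(-4*k - 11), as required.
s_(n+1) = (-3)**(n + 1)*(n + 3) and s_(0) = 2, so S(n) = -3*(-3)**n*n - 9*(-3)**n - 2.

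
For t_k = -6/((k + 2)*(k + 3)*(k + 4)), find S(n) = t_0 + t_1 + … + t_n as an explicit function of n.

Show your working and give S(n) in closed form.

Compute t_(k+1)/t_k: get (k + 2)/(k + 5).
Gosper form: A/B · C(k+1)/C(k) with A=k + 2, B=k + 5, C=1.
f must satisfy (k + 2)·f(k+1) − (k + 4)·f(k) = 1.
Bound: deg f ≤ 2.
Solve for f: f(k) = k*(k + 5)/12 (degree 2 ≤ 2).
Certificate R = B(k−1)f/C = k*(k + 4)*(k + 5)/12 gives s_k = k*(-k - 5)/(2*(k + 2)*(k + 3)).
Check: Δs_k = -6/(k**3 + 9*k**2 + 26*k + 24). ✓
Telescope: S(n) = s_(n+1) − s_(0) = (-n**2 - 7*n - 6)/(2*(n**2 + 7*n + 12)) − (0) = (-n**2 - 7*n - 6)/(2*(n**2 + 7*n + 12)).

S(n) = (-n**2 - 7*n - 6)/(2*(n**2 + 7*n + 12))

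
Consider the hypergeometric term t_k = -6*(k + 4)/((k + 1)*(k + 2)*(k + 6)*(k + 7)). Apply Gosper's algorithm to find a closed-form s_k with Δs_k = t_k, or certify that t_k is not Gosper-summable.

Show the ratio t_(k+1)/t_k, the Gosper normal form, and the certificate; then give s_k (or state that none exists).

s_k = k*(-k - 7)/(2*(k**2 + 7*k + 6))

Ratio r(k) = (k + 1)*(k + 5)*(k + 6)/((k + 3)*(k + 4)*(k + 8)).
So A=k + 1 and B=k + 8, with C=k**4 + 16*k**3 + 95*k**2 + 248*k + 240.
Set up (k + 1)·f(k+1) − (k + 7)·f(k) − (k**4 + 16*k**3 + 95*k**2 + 248*k + 240) = 0.
Degrees (1,1,4) ⇒ d ≤ 6.
Solving with deg f ≤ 6: f(k) = k*(k + 2)*(k + 3)*(k + 4)*(k + 5)*(k + 7)/12.
Then R = B(k−1)f/C = k*(k + 2)*(k + 7)**2/(12*(k + 4)), so s_k = R(k)·t_k = k*(-k - 7)/(2*(k**2 + 7*k + 6)).
Check: Δs_k = 6*(-k - 4)/(k**4 + 16*k**3 + 83*k**2 + 152*k + 84). ✓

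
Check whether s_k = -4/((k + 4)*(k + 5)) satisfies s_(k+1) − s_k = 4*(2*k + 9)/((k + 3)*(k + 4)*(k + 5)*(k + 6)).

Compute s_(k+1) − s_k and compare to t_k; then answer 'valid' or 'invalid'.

Invalid: residual -12/(k**4 + 18*k**3 + 119*k**2 + 342*k + 360) ≠ 0.

s_(k+1) = -4/((k + 5)*(k + 6))
s_(k+1) − s_k = 8/(k**3 + 15*k**2 + 74*k + 120)
(s_(k+1) − s_k) − t_k = -12/(k**4 + 18*k**3 + 119*k**2 + 342*k + 360)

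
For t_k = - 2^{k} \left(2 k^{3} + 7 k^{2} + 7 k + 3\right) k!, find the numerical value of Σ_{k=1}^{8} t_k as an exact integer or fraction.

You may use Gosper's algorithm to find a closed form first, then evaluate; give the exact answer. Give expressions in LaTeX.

Σ = -16535715838

r(k) = 2*(2*k**4 + 15*k**3 + 40*k**2 + 46*k + 19)/(2*k**3 + 7*k**2 + 7*k + 3) after simplifying.
Factor: A=2*k + 2; B=1; C=k**3 + 7*k**2/2 + 7*k/2 + 3/2.
Need (2*k + 2)·f(k+1) − (1)·f(k) = k**3 + 7*k**2/2 + 7*k/2 + 3/2.
Bound: deg f ≤ 2.
Match coefficients ⇒ f(k) = (k**2 + k - 1)/2.
So s_k = (B(k−1)f/C)·t_k = ((k**2 + k - 1)/(2*k**3 + 7*k**2 + 7*k + 3))·t_k = -2**k*(k**2 + k - 1)*factorial(k).
Δs = -2**k*(2*k**3 + 7*k**2 + 7*k + 3)*factorial(k), as required.
Sum = s_(9) − s_(1); s_(9) = -16535715840, s_(1) = -2 ⇒ -16535715838.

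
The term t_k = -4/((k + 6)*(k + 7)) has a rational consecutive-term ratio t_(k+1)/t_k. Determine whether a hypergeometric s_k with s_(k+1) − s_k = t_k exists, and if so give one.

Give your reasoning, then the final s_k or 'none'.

The ratio is (k + 6)/(k + 8).
Gosper form: A/B · C(k+1)/C(k) with A=k + 6, B=k + 8, C=1.
Solve (k + 6)·f(k+1) − (k + 7)·f(k) = 1.
Bound: deg f ≤ 1.
Solving with deg f ≤ 1: f(k) = k/6.
Then R = B(k−1)f/C = k*(k + 7)/6, so s_k = R(k)·t_k = -2*k/(3*k + 18).
Verify: -4/(k**2 + 13*k + 42) matches t_k.

s_k = -2*k/(3*k + 18)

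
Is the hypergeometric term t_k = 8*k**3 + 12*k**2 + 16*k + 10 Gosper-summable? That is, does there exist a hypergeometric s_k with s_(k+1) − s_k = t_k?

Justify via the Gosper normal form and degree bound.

Step 1: r(k) = (4*k**3 + 18*k**2 + 32*k + 23)/(4*k**3 + 6*k**2 + 8*k + 5).
Take A(k)=1, B(k)=1, C(k)=k**3 + 3*k**2/2 + 2*k + 5/4.
Solve (1)·f(k+1) − (1)·f(k) = k**3 + 3*k**2/2 + 2*k + 5/4.
deg f ≤ 4 (via 0,0,3).
A polynomial solution: f(k) = k*(k**3 + 2*k + 2)/4.
So s_k = (B(k−1)f/C)·t_k = (k*(k**3 + 2*k + 2)/(4*k**3 + 6*k**2 + 8*k + 5))·t_k = 2*k*(k**3 + 2*k + 2).
s_(k+1) − s_k = 8*k**3 + 12*k**2 + 16*k + 10 = t_k.

Yes. s_k = 2*k*(k**3 + 2*k + 2).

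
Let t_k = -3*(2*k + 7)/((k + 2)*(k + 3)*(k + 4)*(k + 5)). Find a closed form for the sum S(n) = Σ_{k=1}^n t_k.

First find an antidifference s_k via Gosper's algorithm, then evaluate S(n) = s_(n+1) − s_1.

S(n) = n*(-n - 8)/(5*(n**2 + 8*n + 15))

The ratio is (k + 2)*(2*k + 9)/((k + 6)*(2*k + 7)).
So A=k + 2 and B=k + 6, with C=k + 7/2.
Set up (k + 2)·f(k+1) − (k + 5)·f(k) − (k + 7/2) = 0.
From deg A=1, deg B=1, deg C=1: d=3.
A polynomial solution: f(k) = k*(k + 3)*(k + 6)/16.
Certificate R = B(k−1)f/C = k*(k + 3)*(k + 5)*(k + 6)/(8*(2*k + 7)) gives s_k = 3*k*(-k - 6)/(8*(k**2 + 6*k + 8)).
s_(k+1) − s_k = 3*(-2*k - 7)/(k**4 + 14*k**3 + 71*k**2 + 154*k + 120) = t_k.
Σ_(k=1)^n t_k = s_(n+1) − s_(1) = (3*(-n**2 - 8*n - 7)/(8*(n**2 + 8*n + 15))) − (-7/40), i.e. n*(-n - 8)/(5*(n**2 + 8*n + 15)).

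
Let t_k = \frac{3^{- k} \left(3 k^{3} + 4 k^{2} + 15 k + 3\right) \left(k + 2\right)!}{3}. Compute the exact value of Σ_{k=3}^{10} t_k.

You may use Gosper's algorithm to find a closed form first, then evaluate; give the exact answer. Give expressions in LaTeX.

The ratio is (3*k**4 + 22*k**3 + 71*k**2 + 121*k + 75)/(3*(3*k**3 + 4*k**2 + 15*k + 3)).
Factor: A=k/3 + 1; B=1; C=k**3 + 4*k**2/3 + 5*k + 1.
f must satisfy (k/3 + 1)·f(k+1) − (1)·f(k) = k**3 + 4*k**2/3 + 5*k + 1.
d = 2 from the (1,0,3) case.
Match coefficients ⇒ f(k) = 3*k**2 - 2*k - 4.
Get s_k = R·t_k = (3*k**2 - 2*k - 4)*factorial(k + 2)/3**k with R(k) = B(k−1)f(k)/C(k) = 3*(3*k**2 - 2*k - 4)/(3*k**3 + 4*k**2 + 15*k + 3).
Check: Δs_k = (3*k**3 + 4*k**2 + 15*k + 3)*factorial(k + 2)/(3*3**k). ✓
Σ_(k=3)^(10) t_k = s_(11) − s_(3) = 8635827200/729 − (680/9) = 8635772120/729.

Σ = 8635772120/729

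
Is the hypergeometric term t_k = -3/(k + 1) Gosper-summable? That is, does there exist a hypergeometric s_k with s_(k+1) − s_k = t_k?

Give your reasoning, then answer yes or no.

No; the coefficient equations for f are inconsistent.

Compute t_(k+1)/t_k: get (k + 1)/(k + 2).
A = k + 1, B = k + 2, C = 1.
Set up (k + 1)·f(k+1) − (k + 1)·f(k) − (1) = 0.
Bound: deg f ≤ 0.
Put f(k) = c0: A·f(k+1) − B(k−1)·f(k) − C = -1; need -1 = 0 — inconsistent ⇒ no f, not summable.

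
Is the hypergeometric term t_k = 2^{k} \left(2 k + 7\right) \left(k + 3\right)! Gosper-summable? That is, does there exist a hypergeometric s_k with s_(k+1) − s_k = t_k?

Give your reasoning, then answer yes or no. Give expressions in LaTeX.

Yes. s_k = 2^{k} \left(k + 3\right)!.

t_(k+1)/t_k = 2*(k + 4)*(2*k + 9)/(2*k + 7).
Gosper form: A/B · C(k+1)/C(k) with A=2*k + 8, B=1, C=k + 7/2.
Key eq: (2*k + 8)·f(k+1) = (1)·f(k) + (k + 7/2).
Bound: deg f ≤ 0.
Solve for f: f(k) = 1/2 (degree 0 ≤ 0).
Get s_k = R·t_k = 2**k*factorial(k + 3) with R(k) = B(k−1)f(k)/C(k) = 1/(2*k + 7).
Verify: 2**k*(2*k + 7)*factorial(k + 3) matches t_k.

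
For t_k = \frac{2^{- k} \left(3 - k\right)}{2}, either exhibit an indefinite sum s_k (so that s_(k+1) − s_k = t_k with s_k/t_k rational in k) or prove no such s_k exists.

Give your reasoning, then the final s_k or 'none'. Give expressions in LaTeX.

Compute t_(k+1)/t_k: get (k - 2)/(2*(k - 3)).
A = 1/2, B = 1, C = k - 3.
Need (1/2)·f(k+1) − (1)·f(k) = k - 3.
deg f ≤ 1 (via 0,0,1).
Solve for f: f(k) = -2*(k - 2) (degree 1 ≤ 1).
Certificate R = B(k−1)f/C = -2*(k - 2)/(k - 3) gives s_k = (k - 2)/2**k.
Δs = (3 - k)/(2*2**k), as required.

s_k = 2^{- k} \left(k - 2\right)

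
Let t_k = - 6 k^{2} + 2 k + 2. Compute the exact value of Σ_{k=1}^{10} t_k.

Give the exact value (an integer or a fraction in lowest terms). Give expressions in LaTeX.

Σ = -2180

r(k) = (k - 3*(k + 1)**2 + 2)/(-3*k**2 + k + 1) after simplifying.
Normal form (A,B,C) = (1, 1, k**2 - k/3 - 1/3).
f must satisfy (1)·f(k+1) − (1)·f(k) = k**2 - k/3 - 1/3.
deg f ≤ 3 (via 0,0,2).
Match coefficients ⇒ f(k) = k**2*(k - 2)/3.
R(k) = B(k−1)·f(k)/C(k) = k**2*(k - 2)/(3*k**2 - k - 1); s_k = R·t_k = 2*k**2*(2 - k).
Δs = -6*k**2 + 2*k + 2, as required.
Evaluate s at k=11 and k=1: -2178 and 2; difference -2180.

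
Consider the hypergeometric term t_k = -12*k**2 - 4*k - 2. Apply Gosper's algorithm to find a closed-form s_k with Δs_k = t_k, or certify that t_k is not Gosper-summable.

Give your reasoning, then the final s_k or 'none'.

s_k = 2*k*(-2*k**2 + 2*k - 1)

Ratio r(k) = (6*k**2 + 14*k + 9)/(6*k**2 + 2*k + 1).
Take A(k)=1, B(k)=1, C(k)=k**2 + k/3 + 1/6.
f must satisfy (1)·f(k+1) − (1)·f(k) = k**2 + k/3 + 1/6.
Degrees (0,0,2) ⇒ d ≤ 3.
A polynomial solution: f(k) = k*(2*k**2 - 2*k + 1)/6.
Then R = B(k−1)f/C = k*(2*k**2 - 2*k + 1)/(6*k**2 + 2*k + 1), so s_k = R(k)·t_k = 2*k*(-2*k**2 + 2*k - 1).
Δs = -12*k**2 - 4*k - 2, as required.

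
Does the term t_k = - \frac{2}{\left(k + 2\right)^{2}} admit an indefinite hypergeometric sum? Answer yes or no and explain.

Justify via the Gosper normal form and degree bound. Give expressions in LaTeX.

t_(k+1)/t_k = (k + 2)**2/(k + 3)**2.
Take A(k)=k**2 + 4*k + 4, B(k)=k**2 + 6*k + 9, C(k)=1.
Set up (k**2 + 4*k + 4)·f(k+1) − (k**2 + 4*k + 4)·f(k) − (1) = 0.
d = 0 from the (2,2,0) case.
f = c0 ⇒ A·f(k+1) − B(k−1)·f(k) − C = -1. The system {-1 = 0} is inconsistent; no antidifference.

No — t_k has no hypergeometric antidifference.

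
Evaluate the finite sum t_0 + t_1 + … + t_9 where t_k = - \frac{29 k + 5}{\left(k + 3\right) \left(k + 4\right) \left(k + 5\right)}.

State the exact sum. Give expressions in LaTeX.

Σ = -155/78

Compute t_(k+1)/t_k: get (k + 3)*(29*k + 34)/((k + 6)*(29*k + 5)).
So A=k + 3 and B=k + 6, with C=k + 5/29.
Solve (k + 3)·f(k+1) − (k + 5)·f(k) = k + 5/29.
Degrees (1,1,1) ⇒ d ≤ 2.
A polynomial solution: f(k) = k*(23*k - 13)/174.
R(k) = B(k−1)·f(k)/C(k) = k*(k + 5)*(23*k - 13)/(6*(29*k + 5)); s_k = R·t_k = k*(13 - 23*k)/(6*(k + 3)*(k + 4)).
Δs = (-29*k - 5)/(k**3 + 12*k**2 + 47*k + 60), as required.
Sum = s_(10) − s_(0); s_(10) = -155/78, s_(0) = 0 ⇒ -155/78.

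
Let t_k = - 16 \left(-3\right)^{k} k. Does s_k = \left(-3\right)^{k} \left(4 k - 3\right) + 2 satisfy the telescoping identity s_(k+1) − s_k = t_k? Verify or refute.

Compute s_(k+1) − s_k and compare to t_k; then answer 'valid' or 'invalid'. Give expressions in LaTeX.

s_(k+1) = (-3)**(k + 1)*(4*k + 1) + 2
s_(k+1) − s_k = -16*(-3)**k*k
(s_(k+1) − s_k) − t_k = 0

Valid: the claim telescopes to t_k.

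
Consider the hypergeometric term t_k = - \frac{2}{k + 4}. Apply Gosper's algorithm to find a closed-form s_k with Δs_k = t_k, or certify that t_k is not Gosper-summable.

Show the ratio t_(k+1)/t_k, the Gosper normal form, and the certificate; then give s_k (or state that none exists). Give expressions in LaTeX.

none (Gosper's algorithm certifies no s_k)

r(k) = (k + 4)/(k + 5) after simplifying.
Factor: A=k + 4; B=k + 5; C=1.
Key eq: (k + 4)·f(k+1) = (k + 4)·f(k) + (1).
Bound: deg f ≤ 0.
f = c0 ⇒ A·f(k+1) − B(k−1)·f(k) − C = -1. The system {-1 = 0} is inconsistent; no antidifference.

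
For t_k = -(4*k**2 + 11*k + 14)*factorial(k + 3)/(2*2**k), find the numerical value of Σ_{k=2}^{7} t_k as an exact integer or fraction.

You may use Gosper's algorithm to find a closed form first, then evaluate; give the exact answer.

Σ = -4833465

Step 1: r(k) = (k + 4)*(11*k + 4*(k + 1)**2 + 25)/(2*(4*k**2 + 11*k + 14)).
Normal form (A,B,C) = (k/2 + 2, 1, k**2 + 11*k/4 + 7/2).
Set up (k/2 + 2)·f(k+1) − (1)·f(k) − (k**2 + 11*k/4 + 7/2) = 0.
Degrees (1,0,2) ⇒ d ≤ 1.
Solving with deg f ≤ 1: f(k) = (4*k - 1)/2.
So s_k = (B(k−1)f/C)·t_k = (2*(4*k - 1)/(4*k**2 + 11*k + 14))·t_k = -(4*k - 1)*factorial(k + 3)/2**k.
Verify: -(4*k**2 + 11*k + 14)*factorial(k + 3)/(2*2**k) matches t_k.
Sum = s_(8) − s_(2); s_(8) = -4833675, s_(2) = -210 ⇒ -4833465.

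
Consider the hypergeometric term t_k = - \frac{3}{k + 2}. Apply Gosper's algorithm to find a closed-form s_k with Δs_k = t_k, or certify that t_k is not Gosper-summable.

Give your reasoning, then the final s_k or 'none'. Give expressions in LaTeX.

none (Gosper's algorithm certifies no s_k)

r(k) = (k + 2)/(k + 3) after simplifying.
Take A(k)=k + 2, B(k)=k + 3, C(k)=1.
Solve (k + 2)·f(k+1) − (k + 2)·f(k) = 1.
deg f ≤ 0 (via 1,1,0).
Generic f = c0 gives residual -1; -1 = 0 cannot hold, so t_k is not Gosper-summable.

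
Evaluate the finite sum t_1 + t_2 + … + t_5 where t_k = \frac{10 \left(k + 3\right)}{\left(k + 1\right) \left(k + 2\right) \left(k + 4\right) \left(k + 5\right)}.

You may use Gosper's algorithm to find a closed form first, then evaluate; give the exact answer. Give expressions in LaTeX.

Σ = 3/7

The ratio is (k + 1)*(k + 4)**2/((k + 3)**2*(k + 6)).
Normal form (A,B,C) = (k + 1, k + 6, k**2 + 6*k + 9).
Key eq: (k + 1)·f(k+1) = (k + 5)·f(k) + (k**2 + 6*k + 9).
Bound: deg f ≤ 4.
A polynomial solution: f(k) = k*(k + 2)*(k + 3)*(k + 5)/8.
Certificate R = B(k−1)f/C = k*(k + 2)*(k + 5)**2/(8*(k + 3)) gives s_k = 5*k*(k + 5)/(4*(k**2 + 5*k + 4)).
Check: Δs_k = 10*(k + 3)/(k**4 + 12*k**3 + 49*k**2 + 78*k + 40). ✓
Sum = s_(6) − s_(1); s_(6) = 33/28, s_(1) = 3/4 ⇒ 3/7.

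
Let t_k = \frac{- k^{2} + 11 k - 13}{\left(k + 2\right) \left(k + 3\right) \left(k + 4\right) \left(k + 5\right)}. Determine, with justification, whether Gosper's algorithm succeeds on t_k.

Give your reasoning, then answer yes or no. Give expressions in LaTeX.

Yes. s_k = \frac{k \left(- k^{2} - k - 50\right)}{8 \left(k + 2\right) \left(k + 3\right) \left(k + 4\right)}.

r(k) = (k + 2)*(-11*k + (k + 1)**2 + 2)/((k + 6)*(k**2 - 11*k + 13)) after simplifying.
So A=k + 2 and B=k + 6, with C=k**2 - 11*k + 13.
f must satisfy (k + 2)·f(k+1) − (k + 5)·f(k) = k**2 - 11*k + 13.
Degrees (1,1,2) ⇒ d ≤ 3.
Solving with deg f ≤ 3: f(k) = k*(k**2 + k + 50)/8.
Get s_k = R·t_k = k*(-k**2 - k - 50)/(8*(k + 2)*(k + 3)*(k + 4)) with R(k) = B(k−1)f(k)/C(k) = k*(k + 5)*(k**2 + k + 50)/(8*(k**2 - 11*k + 13)).
Verify: (-k**2 + 11*k - 13)/(k**4 + 14*k**3 + 71*k**2 + 154*k + 120) matches t_k.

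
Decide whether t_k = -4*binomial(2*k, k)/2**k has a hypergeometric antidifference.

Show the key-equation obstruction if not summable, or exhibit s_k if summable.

t_(k+1)/t_k = (2*k + 1)/(k + 1).
A = 2*k + 1, B = k + 1, C = 1.
Set up (2*k + 1)·f(k+1) − (k)·f(k) − (1) = 0.
Bound: deg f ≤ -1.
d = -1 < 0 ⇒ no nonzero polynomial f; not summable.

No — t_k has no hypergeometric antidifference.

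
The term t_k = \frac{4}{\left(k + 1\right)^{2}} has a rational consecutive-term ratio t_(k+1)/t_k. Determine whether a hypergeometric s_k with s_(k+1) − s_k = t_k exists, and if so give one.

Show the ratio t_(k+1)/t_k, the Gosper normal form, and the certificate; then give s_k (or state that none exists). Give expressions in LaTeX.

none — t_k is not Gosper-summable

The ratio is (k + 1)**2/(k + 2)**2.
Take A(k)=k**2 + 2*k + 1, B(k)=k**2 + 4*k + 4, C(k)=1.
f must satisfy (k**2 + 2*k + 1)·f(k+1) − (k**2 + 2*k + 1)·f(k) = 1.
Degrees (2,2,0) ⇒ d ≤ 0.
Write f(k) = c0. Then LHS − RHS = -1, requiring -1 = 0: contradictory. No certificate.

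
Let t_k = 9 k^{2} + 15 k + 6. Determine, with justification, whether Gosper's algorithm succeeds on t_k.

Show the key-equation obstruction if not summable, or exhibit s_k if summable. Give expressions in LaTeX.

Yes. s_k = 3 k^{2} \left(k + 1\right).

Compute t_(k+1)/t_k: get (3*k**2 + 11*k + 10)/(3*k**2 + 5*k + 2).
A = 1, B = 1, C = k**2 + 5*k/3 + 2/3.
Key eq: (1)·f(k+1) = (1)·f(k) + (k**2 + 5*k/3 + 2/3).
Degrees (0,0,2) ⇒ d ≤ 3.
Coefficient equations give f(k) = k**2*(k + 1)/3.
Certificate R = B(k−1)f/C = k**2/(3*k + 2) gives s_k = 3*k**2*(k + 1).
Verify: 9*k**2 + 15*k + 6 matches t_k.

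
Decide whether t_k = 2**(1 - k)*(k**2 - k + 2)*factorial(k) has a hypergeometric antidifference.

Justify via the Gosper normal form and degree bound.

Yes. s_k = 2**(2 - k)*(k - 1)*factorial(k).

r(k) = (k + 1)*(-k + (k + 1)**2 + 1)/(2*(k**2 - k + 2)) after simplifying.
Gosper form: A/B · C(k+1)/C(k) with A=k/2 + 1/2, B=1, C=k**2 - k + 2.
f must satisfy (k/2 + 1/2)·f(k+1) − (1)·f(k) = k**2 - k + 2.
d = 1 from the (1,0,2) case.
Solving with deg f ≤ 1: f(k) = 2*(k - 1).
Certificate R = B(k−1)f/C = 2*(k - 1)/(k**2 - k + 2) gives s_k = 2**(2 - k)*(k - 1)*factorial(k).
Verify: 2**(1 - k)*(k**2 - k + 2)*factorial(k) matches t_k.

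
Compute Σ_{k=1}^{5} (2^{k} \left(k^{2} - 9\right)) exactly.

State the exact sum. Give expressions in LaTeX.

Σ = 588

Compute t_(k+1)/t_k: get 2*((k + 1)**2 - 9)/(k**2 - 9).
Take A(k)=2, B(k)=1, C(k)=k**2 - 9.
Need (2)·f(k+1) − (1)·f(k) = k**2 - 9.
From deg A=0, deg B=0, deg C=2: d=2.
Solve for f: f(k) = k**2 - 4*k - 3 (degree 2 ≤ 2).
Then R = B(k−1)f/C = (k**2 - 4*k - 3)/((k - 3)*(k + 3)), so s_k = R(k)·t_k = 2**k*(k**2 - 4*k - 3).
s_(k+1) − s_k = 2**k*(k**2 - 9) = t_k.
Σ_(k=1)^(5) t_k = s_(6) − s_(1) = 576 − (-12) = 588.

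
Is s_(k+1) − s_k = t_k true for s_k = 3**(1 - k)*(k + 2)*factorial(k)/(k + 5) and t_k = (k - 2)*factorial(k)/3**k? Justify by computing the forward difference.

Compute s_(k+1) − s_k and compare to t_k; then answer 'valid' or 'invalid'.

s_(k+1) = (k + 3)*factorial(k + 1)/(3**k*(k + 6))
s_(k+1) − s_k = (k**3 + 6*k**2 - k - 21)*factorial(k)/(3**k*(k + 5)*(k + 6))
(s_(k+1) − s_k) − t_k = -3**(1 - k)*(k**2 + 3*k - 13)*factorial(k)/((k + 5)*(k + 6))

Invalid: residual -3**(1 - k)*(k**2 + 3*k - 13)*factorial(k)/((k + 5)*(k + 6)) ≠ 0.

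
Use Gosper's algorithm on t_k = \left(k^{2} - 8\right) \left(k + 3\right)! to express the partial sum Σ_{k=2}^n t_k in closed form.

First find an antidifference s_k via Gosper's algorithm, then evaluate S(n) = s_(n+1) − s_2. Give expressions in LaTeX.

Ratio r(k) = (k + 4)*((k + 1)**2 - 8)/(k**2 - 8).
A = k + 4, B = 1, C = k**2 - 8.
Set up (k + 4)·f(k+1) − (1)·f(k) − (k**2 - 8) = 0.
Degrees (1,0,2) ⇒ d ≤ 1.
Solve for f: f(k) = k - 4 (degree 1 ≤ 1).
Certificate R = B(k−1)f/C = (k - 4)/(k**2 - 8) gives s_k = (k - 4)*factorial(k + 3).
Verify: (k**2 - 8)*factorial(k + 3) matches t_k.
s_(n+1) = (n - 3)*factorial(n + 4) and s_(2) = -240, so S(n) = n*factorial(n + 4) - 3*factorial(n + 4) + 240.

S(n) = n \left(n + 4\right)! - 3 \left(n + 4\right)! + 240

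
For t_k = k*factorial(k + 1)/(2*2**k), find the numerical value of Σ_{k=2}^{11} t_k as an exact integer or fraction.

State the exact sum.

Σ = 6081069/4

The ratio is (k + 1)*(k + 2)/(2*k).
So A=k/2 + 1 and B=1, with C=k.
Solve (k/2 + 1)·f(k+1) − (1)·f(k) = k.
From deg A=1, deg B=0, deg C=1: d=0.
Coefficient equations give f(k) = 2.
R(k) = B(k−1)·f(k)/C(k) = 2/k; s_k = R·t_k = factorial(k + 1)/2**k.
Check: Δs_k = k*factorial(k + 1)/(2*2**k). ✓
Σ_(k=2)^(11) t_k = s_(12) − s_(2) = 6081075/4 − (3/2) = 6081069/4.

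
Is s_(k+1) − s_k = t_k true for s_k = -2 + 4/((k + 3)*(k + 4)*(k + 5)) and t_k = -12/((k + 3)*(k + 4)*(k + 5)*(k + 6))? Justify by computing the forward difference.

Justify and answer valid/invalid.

s_(k+1) = -2 + 4/((k + 4)*(k + 5)*(k + 6))
s_(k+1) − s_k = -12/((k + 3)*(k + 4)*(k + 5)*(k + 6))
(s_(k+1) − s_k) − t_k = 0

Valid — Δs_k = t_k.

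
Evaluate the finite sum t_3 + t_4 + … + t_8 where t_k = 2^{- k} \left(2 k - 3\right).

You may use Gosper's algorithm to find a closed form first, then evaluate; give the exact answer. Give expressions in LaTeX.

r(k) = (2*k - 1)/(2*(2*k - 3)) after simplifying.
Take A(k)=1/2, B(k)=1, C(k)=k - 3/2.
Set up (1/2)·f(k+1) − (1)·f(k) − (k - 3/2) = 0.
From deg A=0, deg B=0, deg C=1: d=1.
Solve for f: f(k) = 1 - 2*k (degree 1 ≤ 1).
R(k) = B(k−1)·f(k)/C(k) = -2*(2*k - 1)/(2*k - 3); s_k = R·t_k = 2*(1 - 2*k)/2**k.
Verify: (2*k - 3)/2**k matches t_k.
Sum = s_(9) − s_(3); s_(9) = -17/256, s_(3) = -5/4 ⇒ 303/256.

Σ = 303/256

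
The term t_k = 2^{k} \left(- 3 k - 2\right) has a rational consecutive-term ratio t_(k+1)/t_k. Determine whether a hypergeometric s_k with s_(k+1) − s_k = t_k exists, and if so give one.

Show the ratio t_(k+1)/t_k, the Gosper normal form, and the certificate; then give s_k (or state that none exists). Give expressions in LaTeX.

Step 1: r(k) = 2*(3*k + 5)/(3*k + 2).
So A=2 and B=1, with C=k + 2/3.
Key eq: (2)·f(k+1) = (1)·f(k) + (k + 2/3).
From deg A=0, deg B=0, deg C=1: d=1.
Solving with deg f ≤ 1: f(k) = (3*k - 4)/3.
So s_k = (B(k−1)f/C)·t_k = ((3*k - 4)/(3*k + 2))·t_k = 2**k*(4 - 3*k).
Verify: 2**k*(-3*k - 2) matches t_k.

s_k = 2^{k} \left(4 - 3 k\right)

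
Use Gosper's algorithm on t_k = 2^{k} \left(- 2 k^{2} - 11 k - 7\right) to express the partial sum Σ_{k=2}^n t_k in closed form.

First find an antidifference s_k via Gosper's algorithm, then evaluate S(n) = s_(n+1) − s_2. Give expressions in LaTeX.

t_(k+1)/t_k = 2*(2*k**2 + 15*k + 20)/(2*k**2 + 11*k + 7).
So A=2 and B=1, with C=k**2 + 11*k/2 + 7/2.
Solve (2)·f(k+1) − (1)·f(k) = k**2 + 11*k/2 + 7/2.
deg f ≤ 2 (via 0,0,2).
Coefficient equations give f(k) = (2*k**2 + 3*k - 3)/2.
R(k) = B(k−1)·f(k)/C(k) = (2*k**2 + 3*k - 3)/(2*k**2 + 11*k + 7); s_k = R·t_k = 2**k*(-2*k**2 - 3*k + 3).
Verify: 2**k*(-2*k**2 - 11*k - 7) matches t_k.
Telescope: S(n) = s_(n+1) − s_(2) = 2**(n + 1)*(-2*n**2 - 7*n - 2) − (-44) = -4*2**n*n**2 - 14*2**n*n - 4*2**n + 44.

S(n) = - 4 \cdot 2^{n} n^{2} - 14 \cdot 2^{n} n - 4 \cdot 2^{n} + 44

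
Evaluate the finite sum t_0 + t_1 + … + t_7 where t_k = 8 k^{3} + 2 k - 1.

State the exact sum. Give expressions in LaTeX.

t_(k+1)/t_k = (2*k + 8*(k + 1)**3 + 1)/(8*k**3 + 2*k - 1).
Take A(k)=1, B(k)=1, C(k)=k**3 + k/4 - 1/8.
Solve (1)·f(k+1) − (1)·f(k) = k**3 + k/4 - 1/8.
Bound: deg f ≤ 4.
Match coefficients ⇒ f(k) = k*(2*k**3 - 4*k**2 + 3*k - 2)/8.
Then R = B(k−1)f/C = k*(2*k**3 - 4*k**2 + 3*k - 2)/(8*k**3 + 2*k - 1), so s_k = R(k)·t_k = k*(2*k**3 - 4*k**2 + 3*k - 2).
Δs = 8*k**3 + 2*k - 1, as required.
Σ_(k=0)^(7) t_k = s_(8) − s_(0) = 6320 − (0) = 6320.

Σ = 6320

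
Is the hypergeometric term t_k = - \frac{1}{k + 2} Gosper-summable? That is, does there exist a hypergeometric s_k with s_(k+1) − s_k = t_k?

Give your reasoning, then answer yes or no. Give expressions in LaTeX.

r(k) = (k + 2)/(k + 3) after simplifying.
Take A(k)=k + 2, B(k)=k + 3, C(k)=1.
f must satisfy (k + 2)·f(k+1) − (k + 2)·f(k) = 1.
Bound: deg f ≤ 0.
Generic f = c0 gives residual -1; -1 = 0 cannot hold, so t_k is not Gosper-summable.

No — t_k has no hypergeometric antidifference.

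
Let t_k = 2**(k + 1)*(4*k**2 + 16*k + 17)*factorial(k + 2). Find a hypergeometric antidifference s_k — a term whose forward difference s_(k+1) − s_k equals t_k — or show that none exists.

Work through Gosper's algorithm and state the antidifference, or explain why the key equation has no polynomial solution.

r(k) = 2*(4*k**3 + 36*k**2 + 109*k + 111)/(4*k**2 + 16*k + 17) after simplifying.
Normal form (A,B,C) = (2*k + 6, 1, k**2 + 4*k + 17/4).
Key eq: (2*k + 6)·f(k+1) = (1)·f(k) + (k**2 + 4*k + 17/4).
Bound: deg f ≤ 1.
Solving with deg f ≤ 1: f(k) = (2*k + 1)/4.
Then R = B(k−1)f/C = (2*k + 1)/(4*k**2 + 16*k + 17), so s_k = R(k)·t_k = 2**(k + 1)*(2*k + 1)*factorial(k + 2).
Δs = 2**(k + 1)*(4*k**2 + 16*k + 17)*factorial(k + 2), as required.

s_k = 2**(k + 1)*(2*k + 1)*factorial(k + 2)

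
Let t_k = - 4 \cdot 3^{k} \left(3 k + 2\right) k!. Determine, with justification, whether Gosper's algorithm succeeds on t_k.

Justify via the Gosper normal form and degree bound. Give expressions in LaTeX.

The ratio is 3*(k + 1)*(3*k + 5)/(3*k + 2).
Take A(k)=3*k + 3, B(k)=1, C(k)=k + 2/3.
Key eq: (3*k + 3)·f(k+1) = (1)·f(k) + (k + 2/3).
d = 0 from the (1,0,1) case.
Coefficient equations give f(k) = 1/3.
Certificate R = B(k−1)f/C = 1/(3*k + 2) gives s_k = -4*3**k*factorial(k).
Check: Δs_k = -4*3**k*(3*k + 2)*factorial(k). ✓

Yes. s_k = - 4 \cdot 3^{k} k!.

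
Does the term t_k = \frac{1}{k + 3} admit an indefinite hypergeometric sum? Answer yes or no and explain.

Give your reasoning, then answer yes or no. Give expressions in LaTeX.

t_(k+1)/t_k = (k + 3)/(k + 4).
So A=k + 3 and B=k + 4, with C=1.
Set up (k + 3)·f(k+1) − (k + 3)·f(k) − (1) = 0.
From deg A=1, deg B=1, deg C=0: d=0.
Generic f = c0 gives residual -1; -1 = 0 cannot hold, so t_k is not Gosper-summable.

No. Not Gosper-summable.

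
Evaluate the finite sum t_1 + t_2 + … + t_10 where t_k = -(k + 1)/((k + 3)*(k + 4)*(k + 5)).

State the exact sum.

Ratio r(k) = (k + 2)*(k + 3)/((k + 1)*(k + 6)).
Take A(k)=k + 3, B(k)=k + 6, C(k)=k + 1.
Key eq: (k + 3)·f(k+1) = (k + 5)·f(k) + (k + 1).
deg f ≤ 2 (via 1,1,1).
Solve for f: f(k) = k*(k + 1)/6 (degree 2 ≤ 2).
Certificate R = B(k−1)f/C = k*(k + 5)/6 gives s_k = k*(-k - 1)/(6*(k + 3)*(k + 4)).
Δs = (-k - 1)/(k**3 + 12*k**2 + 47*k + 60), as required.
Sum = s_(11) − s_(1); s_(11) = -11/105, s_(1) = -1/60 ⇒ -37/420.

Σ = -37/420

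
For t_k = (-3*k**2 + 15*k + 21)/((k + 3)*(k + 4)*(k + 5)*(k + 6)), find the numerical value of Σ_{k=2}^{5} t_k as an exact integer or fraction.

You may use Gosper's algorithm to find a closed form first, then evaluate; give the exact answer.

Σ = 157/3465

The ratio is (k**3 - 20*k - 33)/(k**3 + 2*k**2 - 42*k - 49).
So A=k + 3 and B=k + 7, with C=k**2 - 5*k - 7.
Key eq: (k + 3)·f(k+1) = (k + 6)·f(k) + (k**2 - 5*k - 7).
deg f ≤ 3 (via 1,1,2).
A polynomial solution: f(k) = -k*(k**2 + 192*k + 227)/180.
So s_k = (B(k−1)f/C)·t_k = (-k*(k + 6)*(k**2 + 192*k + 227)/(180*(k**2 - 5*k - 7)))·t_k = k*(k**2 + 192*k + 227)/(60*(k + 3)*(k + 4)*(k + 5)).
Check: Δs_k = 3*(-k**2 + 5*k + 7)/(k**4 + 18*k**3 + 119*k**2 + 342*k + 360). ✓
Telescoping: Σ = s_(6) − s_(2) = 283/1980 − (41/420) = 157/3465.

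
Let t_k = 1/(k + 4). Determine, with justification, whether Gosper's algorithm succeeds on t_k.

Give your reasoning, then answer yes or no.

Step 1: r(k) = (k + 4)/(k + 5).
Normal form (A,B,C) = (k + 4, k + 5, 1).
Need (k + 4)·f(k+1) − (k + 4)·f(k) = 1.
d = 0 from the (1,1,0) case.
f = c0 ⇒ A·f(k+1) − B(k−1)·f(k) − C = -1. The system {-1 = 0} is inconsistent; no antidifference.

No — the linear system for f has no solution.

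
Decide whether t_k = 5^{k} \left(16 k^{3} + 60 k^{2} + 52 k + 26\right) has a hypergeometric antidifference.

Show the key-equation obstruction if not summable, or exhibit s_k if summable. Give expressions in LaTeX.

r(k) = 5*(8*k**3 + 54*k**2 + 110*k + 77)/(8*k**3 + 30*k**2 + 26*k + 13) after simplifying.
A = 5, B = 1, C = k**3 + 15*k**2/4 + 13*k/4 + 13/8.
Set up (5)·f(k+1) − (1)·f(k) − (k**3 + 15*k**2/4 + 13*k/4 + 13/8) = 0.
d = 3 from the (0,0,3) case.
Coefficient equations give f(k) = (2*k**3 - k + 2)/8.
Get s_k = R·t_k = 2*5**k*(2*k**3 - k + 2) with R(k) = B(k−1)f(k)/C(k) = (2*k**3 - k + 2)/(8*k**3 + 30*k**2 + 26*k + 13).
Verify: 5**k*(16*k**3 + 60*k**2 + 52*k + 26) matches t_k.

Yes. s_k = 2 \cdot 5^{k} \left(2 k^{3} - k + 2\right).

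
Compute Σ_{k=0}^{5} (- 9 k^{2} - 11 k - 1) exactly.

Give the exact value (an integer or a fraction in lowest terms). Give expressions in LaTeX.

Step 1: r(k) = (9*k**2 + 29*k + 21)/(9*k**2 + 11*k + 1).
Factor: A=1; B=1; C=k**2 + 11*k/9 + 1/9.
f must satisfy (1)·f(k+1) − (1)·f(k) = k**2 + 11*k/9 + 1/9.
d = 3 from the (0,0,2) case.
Match coefficients ⇒ f(k) = k*(3*k**2 + k - 3)/9.
So s_k = (B(k−1)f/C)·t_k = (k*(3*k**2 + k - 3)/(9*k**2 + 11*k + 1))·t_k = k*(-3*k**2 - k + 3).
s_(k+1) − s_k = -9*k**2 - 11*k - 1 = t_k.
Sum = s_(6) − s_(0); s_(6) = -666, s_(0) = 0 ⇒ -666.

Σ = -666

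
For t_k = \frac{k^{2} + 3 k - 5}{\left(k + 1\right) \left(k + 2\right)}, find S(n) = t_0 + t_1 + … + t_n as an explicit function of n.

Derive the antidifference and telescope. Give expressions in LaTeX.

The ratio is (k + 1)*(3*k + (k + 1)**2 - 2)/((k + 3)*(k**2 + 3*k - 5)).
Gosper form: A/B · C(k+1)/C(k) with A=k + 1, B=k + 3, C=k**2 + 3*k - 5.
f must satisfy (k + 1)·f(k+1) − (k + 2)·f(k) = k**2 + 3*k - 5.
From deg A=1, deg B=1, deg C=2: d=2.
Solving with deg f ≤ 2: f(k) = k*(k - 6).
R(k) = B(k−1)·f(k)/C(k) = k*(k - 6)*(k + 2)/(k**2 + 3*k - 5); s_k = R·t_k = k*(k - 6)/(k + 1).
Δs = (k**2 + 3*k - 5)/(k**2 + 3*k + 2), as required.
s_(n+1) = (n**2 - 4*n - 5)/(n + 2) and s_(0) = 0, so S(n) = (n**2 - 4*n - 5)/(n + 2).

S(n) = \frac{n^{2} - 4 n - 5}{n + 2}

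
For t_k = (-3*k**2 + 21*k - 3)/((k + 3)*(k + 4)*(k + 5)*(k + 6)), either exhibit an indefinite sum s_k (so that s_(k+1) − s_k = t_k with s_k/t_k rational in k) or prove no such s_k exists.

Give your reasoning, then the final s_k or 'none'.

s_k = -k*(k**2 - 33*k + 47)/(15*(k + 3)*(k + 4)*(k + 5))

The ratio is (k**3 - 2*k**2 - 20*k - 15)/(k**3 - 48*k + 7).
Factor: A=k + 3; B=k + 7; C=k**2 - 7*k + 1.
Key eq: (k + 3)·f(k+1) = (k + 6)·f(k) + (k**2 - 7*k + 1).
d = 3 from the (1,1,2) case.
Solve for f: f(k) = k*(k**2 - 33*k + 47)/45 (degree 3 ≤ 3).
R(k) = B(k−1)·f(k)/C(k) = k*(k + 6)*(k**2 - 33*k + 47)/(45*(k**2 - 7*k + 1)); s_k = R·t_k = -k*(k**2 - 33*k + 47)/(15*(k + 3)*(k + 4)*(k + 5)).
Check: Δs_k = 3*(-k**2 + 7*k - 1)/(k**4 + 18*k**3 + 119*k**2 + 342*k + 360). ✓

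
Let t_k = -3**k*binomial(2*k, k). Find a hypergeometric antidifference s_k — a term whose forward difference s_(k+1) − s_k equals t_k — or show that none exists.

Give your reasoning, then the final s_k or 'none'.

t_(k+1)/t_k = 6*(2*k + 1)/(k + 1).
Gosper form: A/B · C(k+1)/C(k) with A=12*k + 6, B=k + 1, C=1.
Need (12*k + 6)·f(k+1) − (k)·f(k) = 1.
d = -1 from the (1,1,0) case.
Bound -1 < 0, so the key equation has no polynomial solution.

none — t_k is not Gosper-summable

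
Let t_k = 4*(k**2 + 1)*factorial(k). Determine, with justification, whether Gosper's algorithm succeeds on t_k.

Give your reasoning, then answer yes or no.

r(k) = (k + 1)*((k + 1)**2 + 1)/(k**2 + 1) after simplifying.
Normal form (A,B,C) = (k + 1, 1, k**2 + 1).
f must satisfy (k + 1)·f(k+1) − (1)·f(k) = k**2 + 1.
Bound: deg f ≤ 1.
A polynomial solution: f(k) = k - 1.
Then R = B(k−1)f/C = (k - 1)/(k**2 + 1), so s_k = R(k)·t_k = 4*(k - 1)*factorial(k).
Check: Δs_k = 4*(k**2 + 1)*factorial(k). ✓

Yes. s_k = 4*(k - 1)*factorial(k).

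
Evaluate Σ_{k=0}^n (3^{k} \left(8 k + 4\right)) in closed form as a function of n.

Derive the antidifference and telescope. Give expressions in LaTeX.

Ratio r(k) = 3*(2*k + 3)/(2*k + 1).
Take A(k)=3, B(k)=1, C(k)=k + 1/2.
Solve (3)·f(k+1) − (1)·f(k) = k + 1/2.
Degrees (0,0,1) ⇒ d ≤ 1.
Coefficient equations give f(k) = (k - 1)/2.
Certificate R = B(k−1)f/C = (k - 1)/(2*k + 1) gives s_k = 4*3**k*(k - 1).
Check: Δs_k = 3**k*(8*k + 4). ✓
Evaluate: s_(n+1) = 12*3**n*n; subtract s_(0) = -4 ⇒ S(n) = 12*3**n*n + 4.

S(n) = 12 \cdot 3^{n} n + 4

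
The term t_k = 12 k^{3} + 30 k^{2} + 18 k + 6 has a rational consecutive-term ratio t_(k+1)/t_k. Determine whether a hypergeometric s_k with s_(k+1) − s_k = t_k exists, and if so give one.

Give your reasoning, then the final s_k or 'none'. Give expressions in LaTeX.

t_(k+1)/t_k = (2*k**3 + 11*k**2 + 19*k + 11)/(2*k**3 + 5*k**2 + 3*k + 1).
Gosper form: A/B · C(k+1)/C(k) with A=1, B=1, C=k**3 + 5*k**2/2 + 3*k/2 + 1/2.
Solve (1)·f(k+1) − (1)·f(k) = k**3 + 5*k**2/2 + 3*k/2 + 1/2.
From deg A=0, deg B=0, deg C=3: d=4.
Match coefficients ⇒ f(k) = k*(k + 2)*(3*k**2 - 2*k + 1)/12.
Get s_k = R·t_k = k*(3*k**3 + 4*k**2 - 3*k + 2) with R(k) = B(k−1)f(k)/C(k) = k*(k + 2)*(3*k**2 - 2*k + 1)/(6*(2*k**3 + 5*k**2 + 3*k + 1)).
Verify: 12*k**3 + 30*k**2 + 18*k + 6 matches t_k.

s_k = k \left(3 k^{3} + 4 k^{2} - 3 k + 2\right)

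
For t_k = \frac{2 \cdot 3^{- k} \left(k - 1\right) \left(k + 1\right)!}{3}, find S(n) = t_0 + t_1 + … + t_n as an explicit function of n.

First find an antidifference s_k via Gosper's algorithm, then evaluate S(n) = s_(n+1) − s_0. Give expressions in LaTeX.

Compute t_(k+1)/t_k: get k*(k + 2)/(3*(k - 1)).
Normal form (A,B,C) = (k/3 + 2/3, 1, k - 1).
Need (k/3 + 2/3)·f(k+1) − (1)·f(k) = k - 1.
Degrees (1,0,1) ⇒ d ≤ 0.
Coefficient equations give f(k) = 3.
R(k) = B(k−1)·f(k)/C(k) = 3/(k - 1); s_k = R·t_k = 2*factorial(k + 1)/3**k.
s_(k+1) − s_k = 2*(k - 1)*factorial(k + 1)/(3*3**k) = t_k.
s_(n+1) = 2*3**(-n - 1)*factorial(n + 2) and s_(0) = 2, so S(n) = -2 + 2*factorial(n + 2)/(3*3**n).

S(n) = -2 + \frac{2 \cdot 3^{- n} \left(n + 2\right)!}{3}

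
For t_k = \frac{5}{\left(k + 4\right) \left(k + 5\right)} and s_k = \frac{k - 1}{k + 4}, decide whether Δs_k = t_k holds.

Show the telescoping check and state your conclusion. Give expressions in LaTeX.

s_(k+1) = k/(k + 5)
s_(k+1) − s_k = 5/(k**2 + 9*k + 20)
(s_(k+1) − s_k) − t_k = 0

valid; difference matches t_k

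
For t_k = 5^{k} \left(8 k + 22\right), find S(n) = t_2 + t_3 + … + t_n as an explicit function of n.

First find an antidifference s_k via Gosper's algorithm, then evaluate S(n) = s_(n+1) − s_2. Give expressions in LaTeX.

t_(k+1)/t_k = 5*(4*k + 15)/(4*k + 11).
Gosper form: A/B · C(k+1)/C(k) with A=5, B=1, C=k + 11/4.
f must satisfy (5)·f(k+1) − (1)·f(k) = k + 11/4.
d = 1 from the (0,0,1) case.
A polynomial solution: f(k) = (2*k + 3)/8.
Then R = B(k−1)f/C = (2*k + 3)/(2*(4*k + 11)), so s_k = R(k)·t_k = 5**k*(2*k + 3).
s_(k+1) − s_k = 5**k*(8*k + 22) = t_k.
s_(n+1) = 5**(n + 1)*(2*n + 5) and s_(2) = 175, so S(n) = 10*5**n*n + 25*5**n - 175.

S(n) = 10 \cdot 5^{n} n + 25 \cdot 5^{n} - 175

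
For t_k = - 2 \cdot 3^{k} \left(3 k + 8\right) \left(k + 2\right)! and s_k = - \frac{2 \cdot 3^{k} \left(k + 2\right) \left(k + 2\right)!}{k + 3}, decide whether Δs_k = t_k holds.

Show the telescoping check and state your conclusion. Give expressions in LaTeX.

Invalid: residual \frac{2 \cdot 3^{k} \left(3 k^{2} + 17 k + 23\right) \left(k + 2\right)!}{\left(k + 3\right) \left(k + 4\right)} ≠ 0.

s_(k+1) = -6*3**k*(k + 3)*factorial(k + 3)/(k + 4)
s_(k+1) − s_k = -2*3**k*(3*k**3 + 26*k**2 + 75*k + 73)*factorial(k + 2)/((k + 3)*(k + 4))
(s_(k+1) − s_k) − t_k = 2*3**k*(3*k**2 + 17*k + 23)*factorial(k + 2)/((k + 3)*(k + 4))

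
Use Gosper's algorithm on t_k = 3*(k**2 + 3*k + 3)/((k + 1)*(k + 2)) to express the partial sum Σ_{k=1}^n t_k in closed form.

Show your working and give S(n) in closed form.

The ratio is (k + 1)*(3*k + (k + 1)**2 + 6)/((k + 3)*(k**2 + 3*k + 3)).
A = k + 1, B = k + 3, C = k**2 + 3*k + 3.
Need (k + 1)·f(k+1) − (k + 2)·f(k) = k**2 + 3*k + 3.
From deg A=1, deg B=1, deg C=2: d=2.
Solve for f: f(k) = k*(k + 2) (degree 2 ≤ 2).
Certificate R = B(k−1)f/C = k*(k + 2)**2/(k**2 + 3*k + 3) gives s_k = 3*k*(k + 2)/(k + 1).
Check: Δs_k = 3*(k**2 + 3*k + 3)/(k**2 + 3*k + 2). ✓
Telescope: S(n) = s_(n+1) − s_(1) = 3*(n**2 + 4*n + 3)/(n + 2) − (9/2) = 3*n*(2*n + 5)/(2*(n + 2)).

S(n) = 3*n*(2*n + 5)/(2*(n + 2))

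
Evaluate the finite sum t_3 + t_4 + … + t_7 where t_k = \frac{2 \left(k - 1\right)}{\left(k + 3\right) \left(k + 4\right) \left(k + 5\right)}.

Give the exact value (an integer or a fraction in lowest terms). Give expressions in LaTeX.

Σ = 25/462

t_(k+1)/t_k = k*(k + 3)/((k - 1)*(k + 6)).
A = k + 3, B = k + 6, C = k - 1.
f must satisfy (k + 3)·f(k+1) − (k + 5)·f(k) = k - 1.
Degrees (1,1,1) ⇒ d ≤ 2.
A polynomial solution: f(k) = k*(k - 5)/12.
Then R = B(k−1)f/C = k*(k - 5)*(k + 5)/(12*(k - 1)), so s_k = R(k)·t_k = k*(k - 5)/(6*(k + 3)*(k + 4)).
Δs = 2*(k - 1)/(k**3 + 12*k**2 + 47*k + 60), as required.
Sum = s_(8) − s_(3); s_(8) = 1/33, s_(3) = -1/42 ⇒ 25/462.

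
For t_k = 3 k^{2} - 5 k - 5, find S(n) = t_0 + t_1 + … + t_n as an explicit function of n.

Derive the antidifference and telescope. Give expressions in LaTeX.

Step 1: r(k) = (3*k**2 + k - 7)/(3*k**2 - 5*k - 5).
A = 1, B = 1, C = k**2 - 5*k/3 - 5/3.
Need (1)·f(k+1) − (1)·f(k) = k**2 - 5*k/3 - 5/3.
From deg A=0, deg B=0, deg C=2: d=3.
A polynomial solution: f(k) = k*(k**2 - 4*k - 2)/3.
Then R = B(k−1)f/C = k*(k**2 - 4*k - 2)/(3*k**2 - 5*k - 5), so s_k = R(k)·t_k = k*(k**2 - 4*k - 2).
Check: Δs_k = 3*k**2 - 5*k - 5. ✓
Evaluate: s_(n+1) = n**3 - n**2 - 7*n - 5; subtract s_(0) = 0 ⇒ S(n) = n**3 - n**2 - 7*n - 5.

S(n) = n^{3} - n^{2} - 7 n - 5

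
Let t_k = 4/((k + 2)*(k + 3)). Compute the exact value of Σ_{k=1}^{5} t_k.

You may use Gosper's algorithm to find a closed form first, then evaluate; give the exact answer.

Σ = 5/6

Compute t_(k+1)/t_k: get (k + 2)/(k + 4).
Normal form (A,B,C) = (k + 2, k + 4, 1).
Need (k + 2)·f(k+1) − (k + 3)·f(k) = 1.
Bound: deg f ≤ 1.
Match coefficients ⇒ f(k) = k/2.
Then R = B(k−1)f/C = k*(k + 3)/2, so s_k = R(k)·t_k = 2*k/(k + 2).
Check: Δs_k = 4/(k**2 + 5*k + 6). ✓
Σ_(k=1)^(5) t_k = s_(6) − s_(1) = 3/2 − (2/3) = 5/6.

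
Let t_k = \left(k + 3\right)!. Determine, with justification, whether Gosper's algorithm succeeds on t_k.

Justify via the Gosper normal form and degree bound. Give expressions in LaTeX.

No — t_k has no hypergeometric antidifference.

Ratio r(k) = k + 4.
Normal form (A,B,C) = (k + 4, 1, 1).
Need (k + 4)·f(k+1) − (1)·f(k) = 1.
deg f ≤ -1 (via 1,0,0).
Negative degree bound (-1): no f exists, t_k not Gosper-summable.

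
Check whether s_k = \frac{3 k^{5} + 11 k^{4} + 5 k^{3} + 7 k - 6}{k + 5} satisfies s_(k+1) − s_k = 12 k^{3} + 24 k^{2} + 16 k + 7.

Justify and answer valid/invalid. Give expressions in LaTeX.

s_(k+1) = (7*k + 3*(k + 1)**5 + 11*(k + 1)**4 + 5*(k + 1)**3 + 1)/(k + 6)
s_(k+1) − s_k = (12*k**5 + 138*k**4 + 476*k**3 + 629*k**2 + 389*k + 136)/(k**2 + 11*k + 30)
(s_(k+1) − s_k) − t_k = 2*(-9*k**4 - 82*k**3 - 137*k**2 - 84*k - 37)/(k**2 + 11*k + 30)

Invalid: residual \frac{2 \left(- 9 k^{4} - 82 k^{3} - 137 k^{2} - 84 k - 37\right)}{k^{2} + 11 k + 30} ≠ 0.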